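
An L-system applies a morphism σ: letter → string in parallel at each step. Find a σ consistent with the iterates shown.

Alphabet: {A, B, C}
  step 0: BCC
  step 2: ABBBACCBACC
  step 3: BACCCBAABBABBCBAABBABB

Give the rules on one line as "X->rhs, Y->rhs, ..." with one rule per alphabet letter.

A->BA, B->C, C->ABB

  step 2 ⇒ step 3: ABBBACCBACC ⇒ BA·C·C·C·BA·ABB·ABB·C·BA·ABB·ABB
    A ↦ BA
    B ↦ C
    C ↦ ABB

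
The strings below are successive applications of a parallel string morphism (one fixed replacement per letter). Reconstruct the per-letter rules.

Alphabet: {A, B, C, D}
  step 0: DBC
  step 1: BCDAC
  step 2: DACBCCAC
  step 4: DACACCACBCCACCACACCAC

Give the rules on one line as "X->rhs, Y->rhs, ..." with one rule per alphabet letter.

  step 1 ⇒ step 2: BCDAC ⇒ D·AC·BC·C·AC
    A ↦ C
    B ↦ D
    C ↦ AC
    D ↦ BC

A->C, B->D, C->AC, D->BC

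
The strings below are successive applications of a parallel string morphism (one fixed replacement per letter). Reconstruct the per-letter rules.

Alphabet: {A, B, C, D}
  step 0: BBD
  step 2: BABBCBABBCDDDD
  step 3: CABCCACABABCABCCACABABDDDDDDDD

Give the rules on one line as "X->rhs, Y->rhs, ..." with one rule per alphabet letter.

A->BC, B->CA, C->BAB, D->DD

  step 2 ⇒ step 3: BABBCBABBCDDDD ⇒ CA·BC·CA·CA·BAB·CA·BC·CA·CA·BAB·DD·DD·DD·DD
    A ↦ BC
    B ↦ CA
    C ↦ BAB
    D ↦ DD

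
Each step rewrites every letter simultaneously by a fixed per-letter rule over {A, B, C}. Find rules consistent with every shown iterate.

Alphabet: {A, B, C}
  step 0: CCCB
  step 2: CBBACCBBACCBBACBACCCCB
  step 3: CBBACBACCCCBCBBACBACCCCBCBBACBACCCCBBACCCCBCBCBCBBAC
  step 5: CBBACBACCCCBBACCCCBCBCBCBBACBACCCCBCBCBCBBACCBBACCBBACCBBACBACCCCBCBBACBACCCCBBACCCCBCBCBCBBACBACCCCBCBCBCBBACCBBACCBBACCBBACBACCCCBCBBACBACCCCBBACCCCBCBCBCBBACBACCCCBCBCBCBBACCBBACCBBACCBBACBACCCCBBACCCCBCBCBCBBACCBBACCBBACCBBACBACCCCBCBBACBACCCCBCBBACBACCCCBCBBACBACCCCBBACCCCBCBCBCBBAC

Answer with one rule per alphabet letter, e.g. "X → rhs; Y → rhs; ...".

A->CC, B->BAC, C->CB

  step 2 ⇒ step 3: CBBACCBBACCBBACBACCCCB ⇒ CB·BAC·BAC·CC·CB·CB·BAC·BAC·CC·CB·CB·BAC·BAC·CC·CB·BAC·CC·CB·CB·CB·CB·BAC
    A ↦ CC
    B ↦ BAC
    C ↦ CB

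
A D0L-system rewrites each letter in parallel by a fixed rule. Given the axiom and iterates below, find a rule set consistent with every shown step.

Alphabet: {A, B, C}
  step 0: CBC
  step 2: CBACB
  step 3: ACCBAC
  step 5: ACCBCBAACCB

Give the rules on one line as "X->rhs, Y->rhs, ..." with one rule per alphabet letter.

  step 2 ⇒ step 3: CBACB ⇒ A·C·CB·A·C
    A ↦ CB
    B ↦ C
    C ↦ A

A->CB, B->C, C->A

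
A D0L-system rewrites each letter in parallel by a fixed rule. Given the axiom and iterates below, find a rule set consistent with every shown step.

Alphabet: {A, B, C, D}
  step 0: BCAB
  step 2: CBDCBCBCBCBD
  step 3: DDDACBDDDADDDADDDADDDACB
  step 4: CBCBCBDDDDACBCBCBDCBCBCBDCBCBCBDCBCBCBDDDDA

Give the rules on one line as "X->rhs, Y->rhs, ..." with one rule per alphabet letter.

  step 3 ⇒ step 4: DDDACBDDDADDDADDDADDDACB ⇒ CB·CB·CB·D·DD·DA·CB·CB·CB·D·CB·CB·CB·D·CB·CB·CB·D·CB·CB·CB·D·DD·DA
    A ↦ D
    B ↦ DA
    C ↦ DD
    D ↦ CB

A->D, B->DA, C->DD, D->CB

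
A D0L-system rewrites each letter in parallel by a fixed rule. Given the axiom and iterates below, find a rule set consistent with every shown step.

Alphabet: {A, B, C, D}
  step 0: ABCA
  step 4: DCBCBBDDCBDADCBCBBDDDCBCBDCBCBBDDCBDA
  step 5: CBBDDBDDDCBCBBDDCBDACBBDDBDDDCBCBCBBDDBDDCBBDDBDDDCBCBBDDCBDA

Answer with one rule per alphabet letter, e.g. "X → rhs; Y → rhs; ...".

  step 4 ⇒ step 5: DCBCBBDDCBDADCBCBBDDDCBCBDCBCBBDDCBDA ⇒ CB·BD·D·BD·D·D·CB·CB·BD·D·CB·DA·CB·BD·D·BD·D·D·CB·CB·CB·BD·D·BD·D·CB·BD·D·BD·D·D·CB·CB·BD·D·CB·DA
    A ↦ DA
    B ↦ D
    C ↦ BD
    D ↦ CB

A->DA, B->D, C->BD, D->CB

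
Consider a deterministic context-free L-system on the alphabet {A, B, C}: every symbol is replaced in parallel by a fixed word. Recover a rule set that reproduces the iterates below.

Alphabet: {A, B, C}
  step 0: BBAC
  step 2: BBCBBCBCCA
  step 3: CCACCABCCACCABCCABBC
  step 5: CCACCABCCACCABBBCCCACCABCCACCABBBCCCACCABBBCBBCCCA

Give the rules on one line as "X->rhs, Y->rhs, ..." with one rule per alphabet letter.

  step 2 ⇒ step 3: BBCBBCBCCA ⇒ CCA·CCA·B·CCA·CCA·B·CCA·B·B·C
    A ↦ C
    B ↦ CCA
    C ↦ B

A->C, B->CCA, C->B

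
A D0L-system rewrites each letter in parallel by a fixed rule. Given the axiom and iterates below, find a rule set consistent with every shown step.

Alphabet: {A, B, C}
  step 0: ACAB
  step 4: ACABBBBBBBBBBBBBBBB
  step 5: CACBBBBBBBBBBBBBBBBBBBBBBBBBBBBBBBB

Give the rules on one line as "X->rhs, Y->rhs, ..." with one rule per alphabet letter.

  step 4 ⇒ step 5: ACABBBBBBBBBBBBBBBB ⇒ C·A·C·BB·BB·BB·BB·BB·BB·BB·BB·BB·BB·BB·BB·BB·BB·BB·BB
    A ↦ C
    B ↦ BB
    C ↦ A

A->C, B->BB, C->A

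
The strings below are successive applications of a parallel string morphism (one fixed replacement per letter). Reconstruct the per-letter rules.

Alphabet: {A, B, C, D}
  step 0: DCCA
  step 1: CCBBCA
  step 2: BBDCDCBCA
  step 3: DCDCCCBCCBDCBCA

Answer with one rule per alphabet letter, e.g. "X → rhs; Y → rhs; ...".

  step 2 ⇒ step 3: BBDCDCBCA ⇒ DC·DC·CC·B·CC·B·DC·B·CA
    A ↦ CA
    B ↦ DC
    C ↦ B
    D ↦ CC

A->CA, B->DC, C->B, D->CC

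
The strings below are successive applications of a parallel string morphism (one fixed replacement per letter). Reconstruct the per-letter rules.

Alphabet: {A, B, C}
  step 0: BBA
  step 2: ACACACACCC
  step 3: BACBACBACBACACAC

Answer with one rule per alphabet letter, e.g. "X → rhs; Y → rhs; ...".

A->B, B->CC, C->AC

  step 2 ⇒ step 3: ACACACACCC ⇒ B·AC·B·AC·B·AC·B·AC·AC·AC
    A ↦ B
    C ↦ AC
    B ↦ CC  (constrained at step 0)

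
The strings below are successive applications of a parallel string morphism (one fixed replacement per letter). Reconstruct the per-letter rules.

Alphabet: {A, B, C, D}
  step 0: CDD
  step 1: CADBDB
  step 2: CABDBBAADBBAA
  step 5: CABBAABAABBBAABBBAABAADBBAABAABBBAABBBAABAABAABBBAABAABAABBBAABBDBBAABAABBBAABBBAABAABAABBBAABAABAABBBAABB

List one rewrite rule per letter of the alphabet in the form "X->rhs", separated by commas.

  step 1 ⇒ step 2: CADBDB ⇒ CA·B·DB·BAA·DB·BAA
    A ↦ B
    B ↦ BAA
    C ↦ CA
    D ↦ DB

A->B, B->BAA, C->CA, D->DB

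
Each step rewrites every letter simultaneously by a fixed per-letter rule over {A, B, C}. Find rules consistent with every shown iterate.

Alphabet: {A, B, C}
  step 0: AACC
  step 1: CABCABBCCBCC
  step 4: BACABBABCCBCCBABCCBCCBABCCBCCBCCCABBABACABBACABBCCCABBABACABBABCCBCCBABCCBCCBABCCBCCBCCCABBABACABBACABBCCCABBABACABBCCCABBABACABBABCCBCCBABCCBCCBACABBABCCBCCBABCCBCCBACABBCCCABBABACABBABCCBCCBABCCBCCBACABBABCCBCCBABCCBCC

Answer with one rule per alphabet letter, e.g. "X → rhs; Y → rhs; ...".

  step 0 ⇒ step 1: AACC ⇒ CAB·CAB·BCC·BCC
    A ↦ CAB
    C ↦ BCC
    B ↦ BA  (constrained at step 1)

A->CAB, B->BA, C->BCC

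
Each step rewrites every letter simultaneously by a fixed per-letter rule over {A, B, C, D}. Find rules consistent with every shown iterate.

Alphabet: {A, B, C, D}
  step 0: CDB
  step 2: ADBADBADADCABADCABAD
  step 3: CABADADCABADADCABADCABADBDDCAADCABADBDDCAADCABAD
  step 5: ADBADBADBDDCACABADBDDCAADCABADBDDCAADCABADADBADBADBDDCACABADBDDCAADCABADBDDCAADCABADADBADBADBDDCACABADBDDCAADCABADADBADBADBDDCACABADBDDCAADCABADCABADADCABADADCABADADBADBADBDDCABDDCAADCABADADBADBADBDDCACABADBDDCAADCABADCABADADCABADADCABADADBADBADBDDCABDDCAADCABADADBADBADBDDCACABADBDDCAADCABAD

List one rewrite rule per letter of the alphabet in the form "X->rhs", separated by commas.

  step 2 ⇒ step 3: ADBADBADADCABADCABAD ⇒ CA·BAD·AD·CA·BAD·AD·CA·BAD·CA·BAD·BDD·CA·AD·CA·BAD·BDD·CA·AD·CA·BAD
    A ↦ CA
    B ↦ AD
    C ↦ BDD
    D ↦ BAD

A->CA, B->AD, C->BDD, D->BAD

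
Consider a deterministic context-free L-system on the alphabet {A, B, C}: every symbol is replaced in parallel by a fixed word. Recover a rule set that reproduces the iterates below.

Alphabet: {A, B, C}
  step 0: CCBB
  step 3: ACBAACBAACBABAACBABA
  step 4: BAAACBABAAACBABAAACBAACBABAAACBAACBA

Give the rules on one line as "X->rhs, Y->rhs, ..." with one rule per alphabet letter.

A->BA, B->AC, C->A

  step 3 ⇒ step 4: ACBAACBAACBABAACBABA ⇒ BA·A·AC·BA·BA·A·AC·BA·BA·A·AC·BA·AC·BA·BA·A·AC·BA·AC·BA
    A ↦ BA
    B ↦ AC
    C ↦ A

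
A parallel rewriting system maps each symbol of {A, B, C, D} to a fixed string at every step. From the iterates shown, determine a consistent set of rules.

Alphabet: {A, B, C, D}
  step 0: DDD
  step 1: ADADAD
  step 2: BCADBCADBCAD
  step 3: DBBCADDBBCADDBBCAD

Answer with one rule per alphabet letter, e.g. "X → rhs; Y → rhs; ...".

  step 2 ⇒ step 3: BCADBCADBCAD ⇒ D·B·BC·AD·D·B·BC·AD·D·B·BC·AD
    A ↦ BC
    B ↦ D
    C ↦ B
    D ↦ AD

A->BC, B->D, C->B, D->AD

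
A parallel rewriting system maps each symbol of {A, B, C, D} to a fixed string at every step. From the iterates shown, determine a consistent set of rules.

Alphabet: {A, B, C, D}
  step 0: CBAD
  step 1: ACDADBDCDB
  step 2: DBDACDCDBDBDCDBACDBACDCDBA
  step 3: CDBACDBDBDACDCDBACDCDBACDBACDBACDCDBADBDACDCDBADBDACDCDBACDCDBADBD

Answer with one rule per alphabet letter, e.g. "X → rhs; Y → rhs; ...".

  step 2 ⇒ step 3: DBDACDCDBDBDCDBACDBACDCDBA ⇒ CDB·A·CDB·DBD·ACD·CDB·ACD·CDB·A·CDB·A·CDB·ACD·CDB·A·DBD·ACD·CDB·A·DBD·ACD·CDB·ACD·CDB·A·DBD
    A ↦ DBD
    B ↦ A
    C ↦ ACD
    D ↦ CDB

A->DBD, B->A, C->ACD, D->CDB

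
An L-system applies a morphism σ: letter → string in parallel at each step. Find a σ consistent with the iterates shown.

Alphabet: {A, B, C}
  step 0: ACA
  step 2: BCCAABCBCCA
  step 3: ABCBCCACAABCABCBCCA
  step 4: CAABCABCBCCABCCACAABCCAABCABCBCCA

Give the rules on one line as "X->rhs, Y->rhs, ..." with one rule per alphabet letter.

  step 3 ⇒ step 4: ABCBCCACAABCABCBCCA ⇒ CA·A·BC·A·BC·BC·CA·BC·CA·CA·A·BC·CA·A·BC·A·BC·BC·CA
    A ↦ CA
    B ↦ A
    C ↦ BC

A->CA, B->A, C->BC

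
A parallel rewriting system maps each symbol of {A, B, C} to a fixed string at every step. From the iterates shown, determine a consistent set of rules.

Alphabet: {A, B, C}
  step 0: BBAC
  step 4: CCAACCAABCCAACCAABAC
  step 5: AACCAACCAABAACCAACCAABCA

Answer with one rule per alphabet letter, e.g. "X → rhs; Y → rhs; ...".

A->C, B->AAB, C->A

  step 4 ⇒ step 5: CCAACCAABCCAACCAABAC ⇒ A·A·C·C·A·A·C·C·AAB·A·A·C·C·A·A·C·C·AAB·C·A
    A ↦ C
    B ↦ AAB
    C ↦ A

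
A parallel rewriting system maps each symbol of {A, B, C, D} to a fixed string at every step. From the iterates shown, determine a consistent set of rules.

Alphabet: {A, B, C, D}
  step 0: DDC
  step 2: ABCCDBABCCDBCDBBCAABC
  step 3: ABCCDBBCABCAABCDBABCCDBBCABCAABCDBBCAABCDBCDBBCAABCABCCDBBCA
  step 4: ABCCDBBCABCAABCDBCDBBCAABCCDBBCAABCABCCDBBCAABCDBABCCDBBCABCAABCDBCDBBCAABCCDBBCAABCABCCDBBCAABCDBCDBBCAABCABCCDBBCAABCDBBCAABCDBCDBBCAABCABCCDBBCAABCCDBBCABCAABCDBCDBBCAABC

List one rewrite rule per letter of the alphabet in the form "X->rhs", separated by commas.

  step 3 ⇒ step 4: ABCCDBBCABCAABCDBABCCDBBCABCAABCDBBCAABCDBCDBBCAABCABCCDBBCA ⇒ ABC·CDB·BCA·BCA·AB·CDB·CDB·BCA·ABC·CDB·BCA·ABC·ABC·CDB·BCA·AB·CDB·ABC·CDB·BCA·BCA·AB·CDB·CDB·BCA·ABC·CDB·BCA·ABC·ABC·CDB·BCA·AB·CDB·CDB·BCA·ABC·ABC·CDB·BCA·AB·CDB·BCA·AB·CDB·CDB·BCA·ABC·ABC·CDB·BCA·ABC·CDB·BCA·BCA·AB·CDB·CDB·BCA·ABC
    A ↦ ABC
    B ↦ CDB
    C ↦ BCA
    D ↦ AB

A->ABC, B->CDB, C->BCA, D->AB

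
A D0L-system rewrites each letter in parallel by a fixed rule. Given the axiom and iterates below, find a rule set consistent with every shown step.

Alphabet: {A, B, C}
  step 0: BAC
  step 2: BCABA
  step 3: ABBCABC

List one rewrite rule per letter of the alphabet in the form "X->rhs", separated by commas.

A->BC, B->A, C->B

  step 2 ⇒ step 3: BCABA ⇒ A·B·BC·A·BC
    A ↦ BC
    B ↦ A
    C ↦ B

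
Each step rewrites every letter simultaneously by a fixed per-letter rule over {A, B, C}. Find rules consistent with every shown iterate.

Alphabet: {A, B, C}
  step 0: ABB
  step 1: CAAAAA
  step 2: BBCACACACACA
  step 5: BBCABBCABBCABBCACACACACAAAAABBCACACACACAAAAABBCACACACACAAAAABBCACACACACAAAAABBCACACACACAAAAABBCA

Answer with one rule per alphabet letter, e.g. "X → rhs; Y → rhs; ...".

  step 1 ⇒ step 2: CAAAAA ⇒ BB·CA·CA·CA·CA·CA
    A ↦ CA
    C ↦ BB
  step 0 ⇒ step 1: ABB ⇒ CA·AA·AA
    B ↦ AA

A->CA, B->AA, C->BB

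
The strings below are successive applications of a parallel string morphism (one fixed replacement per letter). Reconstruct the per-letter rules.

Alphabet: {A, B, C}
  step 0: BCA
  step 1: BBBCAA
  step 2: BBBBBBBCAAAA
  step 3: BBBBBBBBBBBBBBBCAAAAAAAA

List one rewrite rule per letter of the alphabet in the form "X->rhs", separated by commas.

  step 2 ⇒ step 3: BBBBBBBCAAAA ⇒ BB·BB·BB·BB·BB·BB·BB·BC·AA·AA·AA·AA
    A ↦ AA
    B ↦ BB
    C ↦ BC

A->AA, B->BB, C->BC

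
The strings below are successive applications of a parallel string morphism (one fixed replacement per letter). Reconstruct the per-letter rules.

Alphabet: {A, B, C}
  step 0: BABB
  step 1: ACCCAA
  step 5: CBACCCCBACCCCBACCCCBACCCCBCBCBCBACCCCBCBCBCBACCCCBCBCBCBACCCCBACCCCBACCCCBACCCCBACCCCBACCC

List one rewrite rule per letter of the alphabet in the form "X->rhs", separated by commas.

A->CCC, B->A, C->CB

  step 0 ⇒ step 1: BABB ⇒ A·CCC·A·A
    A ↦ CCC
    B ↦ A
    C ↦ CB  (constrained at step 1)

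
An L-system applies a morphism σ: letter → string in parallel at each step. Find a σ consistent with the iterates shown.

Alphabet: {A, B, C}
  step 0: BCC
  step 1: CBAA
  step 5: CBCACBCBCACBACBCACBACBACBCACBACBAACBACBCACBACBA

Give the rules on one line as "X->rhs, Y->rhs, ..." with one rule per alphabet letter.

  step 0 ⇒ step 1: BCC ⇒ CB·A·A
    B ↦ CB
    C ↦ A
    A ↦ CBC  (constrained at step 1)

A->CBC, B->CB, C->A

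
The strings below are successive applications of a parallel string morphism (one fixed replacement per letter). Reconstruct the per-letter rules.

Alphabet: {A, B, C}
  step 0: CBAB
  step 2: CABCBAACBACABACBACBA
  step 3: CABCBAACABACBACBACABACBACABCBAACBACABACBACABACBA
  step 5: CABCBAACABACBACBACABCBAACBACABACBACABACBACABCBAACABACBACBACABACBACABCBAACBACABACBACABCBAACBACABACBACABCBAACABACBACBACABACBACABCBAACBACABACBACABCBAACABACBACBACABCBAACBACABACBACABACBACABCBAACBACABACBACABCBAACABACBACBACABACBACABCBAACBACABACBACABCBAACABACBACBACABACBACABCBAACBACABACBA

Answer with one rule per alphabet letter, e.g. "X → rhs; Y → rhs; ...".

  step 2 ⇒ step 3: CABCBAACBACABACBACBA ⇒ CAB·CBA·A·CAB·A·CBA·CBA·CAB·A·CBA·CAB·CBA·A·CBA·CAB·A·CBA·CAB·A·CBA
    A ↦ CBA
    B ↦ A
    C ↦ CAB

A->CBA, B->A, C->CAB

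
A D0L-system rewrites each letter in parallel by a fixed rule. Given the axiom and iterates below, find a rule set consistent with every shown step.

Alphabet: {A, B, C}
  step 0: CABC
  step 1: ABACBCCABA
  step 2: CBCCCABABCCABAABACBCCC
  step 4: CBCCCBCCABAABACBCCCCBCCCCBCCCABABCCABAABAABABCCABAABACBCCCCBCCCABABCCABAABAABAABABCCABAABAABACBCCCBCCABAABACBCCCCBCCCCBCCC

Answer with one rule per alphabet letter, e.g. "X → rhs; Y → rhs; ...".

  step 1 ⇒ step 2: ABACBCCABA ⇒ C·BCC·C·ABA·BCC·ABA·ABA·C·BCC·C
    A ↦ C
    B ↦ BCC
    C ↦ ABA

A->C, B->BCC, C->ABA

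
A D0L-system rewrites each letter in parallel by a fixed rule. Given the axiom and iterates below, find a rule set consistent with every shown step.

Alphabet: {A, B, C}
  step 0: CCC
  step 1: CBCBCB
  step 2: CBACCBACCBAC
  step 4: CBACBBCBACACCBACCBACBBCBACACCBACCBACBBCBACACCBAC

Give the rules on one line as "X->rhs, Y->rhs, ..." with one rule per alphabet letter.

A->BB, B->AC, C->CB

  step 1 ⇒ step 2: CBCBCB ⇒ CB·AC·CB·AC·CB·AC
    B ↦ AC
    C ↦ CB
    A ↦ BB  (constrained at step 2)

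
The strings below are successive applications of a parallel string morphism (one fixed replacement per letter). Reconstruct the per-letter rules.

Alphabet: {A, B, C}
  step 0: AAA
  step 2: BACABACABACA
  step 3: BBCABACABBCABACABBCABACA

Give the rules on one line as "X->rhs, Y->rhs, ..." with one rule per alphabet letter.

  step 2 ⇒ step 3: BACABACABACA ⇒ BB·CA·BA·CA·BB·CA·BA·CA·BB·CA·BA·CA
    A ↦ CA
    B ↦ BB
    C ↦ BA

A->CA, B->BB, C->BA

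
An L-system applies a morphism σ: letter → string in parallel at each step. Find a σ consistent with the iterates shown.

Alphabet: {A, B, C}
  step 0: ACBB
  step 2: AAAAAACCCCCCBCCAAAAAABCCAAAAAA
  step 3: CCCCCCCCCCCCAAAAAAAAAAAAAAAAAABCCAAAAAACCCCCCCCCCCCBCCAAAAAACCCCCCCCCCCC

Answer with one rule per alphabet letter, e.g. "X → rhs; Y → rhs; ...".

  step 2 ⇒ step 3: AAAAAACCCCCCBCCAAAAAABCCAAAAAA ⇒ CC·CC·CC·CC·CC·CC·AAA·AAA·AAA·AAA·AAA·AAA·BCC·AAA·AAA·CC·CC·CC·CC·CC·CC·BCC·AAA·AAA·CC·CC·CC·CC·CC·CC
    A ↦ CC
    B ↦ BCC
    C ↦ AAA

A->CC, B->BCC, C->AAA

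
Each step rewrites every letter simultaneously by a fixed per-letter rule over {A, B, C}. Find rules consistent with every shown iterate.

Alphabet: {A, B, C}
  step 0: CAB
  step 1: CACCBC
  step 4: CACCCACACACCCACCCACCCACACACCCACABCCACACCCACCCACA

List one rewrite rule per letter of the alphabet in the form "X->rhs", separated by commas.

A->CC, B->BC, C->CA

  step 0 ⇒ step 1: CAB ⇒ CA·CC·BC
    A ↦ CC
    B ↦ BC
    C ↦ CA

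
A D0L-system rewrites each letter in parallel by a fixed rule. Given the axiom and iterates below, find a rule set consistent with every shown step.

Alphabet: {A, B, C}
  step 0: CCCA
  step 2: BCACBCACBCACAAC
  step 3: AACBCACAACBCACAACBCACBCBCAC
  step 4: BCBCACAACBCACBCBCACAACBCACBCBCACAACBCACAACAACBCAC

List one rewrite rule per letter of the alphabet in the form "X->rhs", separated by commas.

A->BC, B->A, C->AC

  step 3 ⇒ step 4: AACBCACAACBCACAACBCACBCBCAC ⇒ BC·BC·AC·A·AC·BC·AC·BC·BC·AC·A·AC·BC·AC·BC·BC·AC·A·AC·BC·AC·A·AC·A·AC·BC·AC
    A ↦ BC
    B ↦ A
    C ↦ AC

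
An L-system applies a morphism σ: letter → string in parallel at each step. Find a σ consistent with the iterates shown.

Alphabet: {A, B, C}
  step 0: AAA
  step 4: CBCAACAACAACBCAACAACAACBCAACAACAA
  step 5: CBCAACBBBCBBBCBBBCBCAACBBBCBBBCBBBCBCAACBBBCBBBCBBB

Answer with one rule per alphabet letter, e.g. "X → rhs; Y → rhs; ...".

A->B, B->CAA, C->CB

  step 4 ⇒ step 5: CBCAACAACAACBCAACAACAACBCAACAACAA ⇒ CB·CAA·CB·B·B·CB·B·B·CB·B·B·CB·CAA·CB·B·B·CB·B·B·CB·B·B·CB·CAA·CB·B·B·CB·B·B·CB·B·B
    A ↦ B
    B ↦ CAA
    C ↦ CB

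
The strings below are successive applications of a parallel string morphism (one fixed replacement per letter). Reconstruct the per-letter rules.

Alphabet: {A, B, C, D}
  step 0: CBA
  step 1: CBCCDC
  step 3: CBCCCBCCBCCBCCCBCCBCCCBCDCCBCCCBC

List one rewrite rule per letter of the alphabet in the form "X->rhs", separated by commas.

A->DC, B->C, C->CBC, D->A

  step 0 ⇒ step 1: CBA ⇒ CBC·C·DC
    A ↦ DC
    B ↦ C
    C ↦ CBC
    D ↦ A  (constrained at step 1)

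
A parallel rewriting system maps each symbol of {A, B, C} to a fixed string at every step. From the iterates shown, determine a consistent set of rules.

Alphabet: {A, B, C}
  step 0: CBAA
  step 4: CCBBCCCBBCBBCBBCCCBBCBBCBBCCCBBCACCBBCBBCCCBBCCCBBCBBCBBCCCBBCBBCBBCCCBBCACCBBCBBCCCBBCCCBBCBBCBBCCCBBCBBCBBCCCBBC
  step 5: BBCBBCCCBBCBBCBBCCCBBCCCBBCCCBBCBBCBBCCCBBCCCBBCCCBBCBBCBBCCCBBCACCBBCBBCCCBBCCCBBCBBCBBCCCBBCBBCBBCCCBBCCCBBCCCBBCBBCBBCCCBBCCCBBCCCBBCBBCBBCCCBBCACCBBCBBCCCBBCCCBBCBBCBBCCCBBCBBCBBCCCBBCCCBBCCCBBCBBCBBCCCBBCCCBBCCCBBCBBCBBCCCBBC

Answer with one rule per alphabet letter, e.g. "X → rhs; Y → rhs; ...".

  step 4 ⇒ step 5: CCBBCCCBBCBBCBBCCCBBCBBCBBCCCBBCACCBBCBBCCCBBCCCBBCBBCBBCCCBBCBBCBBCCCBBCACCBBCBBCCCBBCCCBBCBBCBBCCCBBCBBCBBCCCBBC ⇒ BBC·BBC·C·C·BBC·BBC·BBC·C·C·BBC·C·C·BBC·C·C·BBC·BBC·BBC·C·C·BBC·C·C·BBC·C·C·BBC·BBC·BBC·C·C·BBC·ACC·BBC·BBC·C·C·BBC·C·C·BBC·BBC·BBC·C·C·BBC·BBC·BBC·C·C·BBC·C·C·BBC·C·C·BBC·BBC·BBC·C·C·BBC·C·C·BBC·C·C·BBC·BBC·BBC·C·C·BBC·ACC·BBC·BBC·C·C·BBC·C·C·BBC·BBC·BBC·C·C·BBC·BBC·BBC·C·C·BBC·C·C·BBC·C·C·BBC·BBC·BBC·C·C·BBC·C·C·BBC·C·C·BBC·BBC·BBC·C·C·BBC
    A ↦ ACC
    B ↦ C
    C ↦ BBC

A->ACC, B->C, C->BBC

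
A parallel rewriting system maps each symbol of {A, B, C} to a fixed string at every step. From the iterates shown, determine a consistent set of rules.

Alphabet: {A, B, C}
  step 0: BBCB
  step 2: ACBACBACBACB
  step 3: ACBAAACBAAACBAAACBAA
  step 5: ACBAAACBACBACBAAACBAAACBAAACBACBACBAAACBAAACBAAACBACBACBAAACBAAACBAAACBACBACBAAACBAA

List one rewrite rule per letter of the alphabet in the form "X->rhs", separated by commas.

  step 2 ⇒ step 3: ACBACBACBACB ⇒ ACB·A·A·ACB·A·A·ACB·A·A·ACB·A·A
    A ↦ ACB
    B ↦ A
    C ↦ A

A->ACB, B->A, C->A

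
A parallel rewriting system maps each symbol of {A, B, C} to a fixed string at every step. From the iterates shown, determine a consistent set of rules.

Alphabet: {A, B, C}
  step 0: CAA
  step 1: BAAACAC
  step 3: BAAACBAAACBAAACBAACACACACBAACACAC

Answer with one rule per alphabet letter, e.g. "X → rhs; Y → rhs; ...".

  step 0 ⇒ step 1: CAA ⇒ BAA·AC·AC
    A ↦ AC
    C ↦ BAA
    B ↦ C  (constrained at step 1)

A->AC, B->C, C->BAA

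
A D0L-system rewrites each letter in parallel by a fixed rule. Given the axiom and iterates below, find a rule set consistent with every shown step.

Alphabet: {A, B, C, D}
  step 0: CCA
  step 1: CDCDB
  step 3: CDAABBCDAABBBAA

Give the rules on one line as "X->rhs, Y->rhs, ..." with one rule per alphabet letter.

  step 0 ⇒ step 1: CCA ⇒ CD·CD·B
    A ↦ B
    C ↦ CD
    B ↦ AD  (constrained at step 1)
    D ↦ AA  (constrained at step 1)

A->B, B->AD, C->CD, D->AA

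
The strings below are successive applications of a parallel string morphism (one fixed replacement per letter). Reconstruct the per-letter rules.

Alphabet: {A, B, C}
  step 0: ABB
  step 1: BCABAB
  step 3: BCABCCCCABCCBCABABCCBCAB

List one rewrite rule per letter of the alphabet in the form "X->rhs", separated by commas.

  step 0 ⇒ step 1: ABB ⇒ BC·AB·AB
    A ↦ BC
    B ↦ AB
    C ↦ CC  (constrained at step 1)

A->BC, B->AB, C->CC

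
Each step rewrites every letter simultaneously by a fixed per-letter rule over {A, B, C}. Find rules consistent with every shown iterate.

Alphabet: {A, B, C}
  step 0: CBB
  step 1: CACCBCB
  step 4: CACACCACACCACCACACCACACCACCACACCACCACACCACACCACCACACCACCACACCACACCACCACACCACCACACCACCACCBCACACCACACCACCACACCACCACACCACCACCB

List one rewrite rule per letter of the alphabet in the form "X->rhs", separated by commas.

  step 0 ⇒ step 1: CBB ⇒ CAC·CB·CB
    B ↦ CB
    C ↦ CAC
    A ↦ AC  (constrained at step 1)

A->AC, B->CB, C->CAC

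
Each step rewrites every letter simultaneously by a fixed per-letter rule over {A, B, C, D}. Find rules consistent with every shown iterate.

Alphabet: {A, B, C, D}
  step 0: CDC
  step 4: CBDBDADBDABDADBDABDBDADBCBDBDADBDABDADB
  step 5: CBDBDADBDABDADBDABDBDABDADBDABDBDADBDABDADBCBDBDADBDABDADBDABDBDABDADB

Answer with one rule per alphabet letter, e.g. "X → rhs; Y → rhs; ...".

  step 4 ⇒ step 5: CBDBDADBDABDADBDABDBDADBCBDBDADBDABDADB ⇒ CB·DB·DA·DB·DA·B·DA·DB·DA·B·DB·DA·B·DA·DB·DA·B·DB·DA·DB·DA·B·DA·DB·CB·DB·DA·DB·DA·B·DA·DB·DA·B·DB·DA·B·DA·DB
    A ↦ B
    B ↦ DB
    C ↦ CB
    D ↦ DA

A->B, B->DB, C->CB, D->DA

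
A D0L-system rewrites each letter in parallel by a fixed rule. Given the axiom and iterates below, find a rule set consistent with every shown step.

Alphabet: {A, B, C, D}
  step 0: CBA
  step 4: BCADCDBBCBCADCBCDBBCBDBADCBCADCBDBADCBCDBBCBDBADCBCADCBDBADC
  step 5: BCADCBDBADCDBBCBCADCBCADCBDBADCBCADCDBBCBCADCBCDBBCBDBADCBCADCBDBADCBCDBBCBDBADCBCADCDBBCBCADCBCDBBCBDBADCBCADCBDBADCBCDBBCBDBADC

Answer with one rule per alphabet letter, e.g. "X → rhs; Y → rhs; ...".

A->B, B->BC, C->ADC, D->DB

  step 4 ⇒ step 5: BCADCDBBCBCADCBCDBBCBDBADCBCADCBDBADCBCDBBCBDBADCBCADCBDBADC ⇒ BC·ADC·B·DB·ADC·DB·BC·BC·ADC·BC·ADC·B·DB·ADC·BC·ADC·DB·BC·BC·ADC·BC·DB·BC·B·DB·ADC·BC·ADC·B·DB·ADC·BC·DB·BC·B·DB·ADC·BC·ADC·DB·BC·BC·ADC·BC·DB·BC·B·DB·ADC·BC·ADC·B·DB·ADC·BC·DB·BC·B·DB·ADC
    A ↦ B
    B ↦ BC
    C ↦ ADC
    D ↦ DB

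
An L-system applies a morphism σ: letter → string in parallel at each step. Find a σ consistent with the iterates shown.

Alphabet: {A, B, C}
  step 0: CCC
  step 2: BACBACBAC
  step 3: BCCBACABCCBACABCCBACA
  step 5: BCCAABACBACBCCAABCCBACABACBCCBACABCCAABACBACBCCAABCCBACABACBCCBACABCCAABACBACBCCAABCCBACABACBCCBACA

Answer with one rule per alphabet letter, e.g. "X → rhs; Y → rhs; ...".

  step 2 ⇒ step 3: BACBACBAC ⇒ BCC·BAC·A·BCC·BAC·A·BCC·BAC·A
    A ↦ BAC
    B ↦ BCC
    C ↦ A

A->BAC, B->BCC, C->A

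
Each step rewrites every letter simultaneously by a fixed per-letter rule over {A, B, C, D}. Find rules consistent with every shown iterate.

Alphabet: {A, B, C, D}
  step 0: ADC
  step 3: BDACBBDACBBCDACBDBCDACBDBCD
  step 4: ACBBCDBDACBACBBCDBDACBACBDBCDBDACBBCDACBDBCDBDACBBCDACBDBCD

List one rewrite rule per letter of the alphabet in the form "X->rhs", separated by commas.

  step 3 ⇒ step 4: BDACBBDACBBCDACBDBCDACBDBCD ⇒ ACB·BCD·B·D·ACB·ACB·BCD·B·D·ACB·ACB·D·BCD·B·D·ACB·BCD·ACB·D·BCD·B·D·ACB·BCD·ACB·D·BCD
    A ↦ B
    B ↦ ACB
    C ↦ D
    D ↦ BCD

A->B, B->ACB, C->D, D->BCD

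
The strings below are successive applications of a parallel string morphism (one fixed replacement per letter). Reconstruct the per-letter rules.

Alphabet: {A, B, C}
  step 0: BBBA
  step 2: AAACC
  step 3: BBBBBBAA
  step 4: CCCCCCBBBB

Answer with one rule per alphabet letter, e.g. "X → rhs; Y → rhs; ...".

A->BB, B->C, C->A

  step 3 ⇒ step 4: BBBBBBAA ⇒ C·C·C·C·C·C·BB·BB
    A ↦ BB
    B ↦ C
  step 2 ⇒ step 3: AAACC ⇒ BB·BB·BB·A·A
    C ↦ A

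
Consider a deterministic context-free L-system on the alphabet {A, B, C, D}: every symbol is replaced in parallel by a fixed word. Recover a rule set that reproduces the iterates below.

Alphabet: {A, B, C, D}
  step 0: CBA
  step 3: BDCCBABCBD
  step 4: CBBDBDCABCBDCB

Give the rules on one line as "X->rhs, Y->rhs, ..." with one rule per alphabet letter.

A->AB, B->C, C->BD, D->B

  step 3 ⇒ step 4: BDCCBABCBD ⇒ C·B·BD·BD·C·AB·C·BD·C·B
    A ↦ AB
    B ↦ C
    C ↦ BD
    D ↦ B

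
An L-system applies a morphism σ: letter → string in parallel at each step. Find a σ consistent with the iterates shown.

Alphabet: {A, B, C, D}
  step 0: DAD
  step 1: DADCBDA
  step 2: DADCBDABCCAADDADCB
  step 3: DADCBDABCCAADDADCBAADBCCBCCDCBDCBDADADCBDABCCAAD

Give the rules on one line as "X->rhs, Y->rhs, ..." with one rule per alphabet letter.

  step 2 ⇒ step 3: DADCBDABCCAADDADCB ⇒ DA·DCB·DA·BCC·AAD·DA·DCB·AAD·BCC·BCC·DCB·DCB·DA·DA·DCB·DA·BCC·AAD
    A ↦ DCB
    B ↦ AAD
    C ↦ BCC
    D ↦ DA

A->DCB, B->AAD, C->BCC, D->DA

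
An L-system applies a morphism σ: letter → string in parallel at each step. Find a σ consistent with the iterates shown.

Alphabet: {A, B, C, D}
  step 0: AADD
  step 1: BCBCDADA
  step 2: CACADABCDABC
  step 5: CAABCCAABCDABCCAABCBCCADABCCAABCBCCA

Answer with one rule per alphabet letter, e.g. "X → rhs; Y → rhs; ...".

  step 1 ⇒ step 2: BCBCDADA ⇒ C·A·C·A·DA·BC·DA·BC
    A ↦ BC
    B ↦ C
    C ↦ A
    D ↦ DA

A->BC, B->C, C->A, D->DA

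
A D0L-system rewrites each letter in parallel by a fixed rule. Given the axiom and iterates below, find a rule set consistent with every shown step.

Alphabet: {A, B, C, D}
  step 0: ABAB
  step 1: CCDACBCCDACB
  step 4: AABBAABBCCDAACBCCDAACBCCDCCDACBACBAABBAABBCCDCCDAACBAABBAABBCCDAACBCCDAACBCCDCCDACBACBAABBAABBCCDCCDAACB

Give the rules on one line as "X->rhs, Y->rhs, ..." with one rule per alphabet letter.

  step 0 ⇒ step 1: ABAB ⇒ CCD·ACB·CCD·ACB
    A ↦ CCD
    B ↦ ACB
    C ↦ A  (constrained at step 1)
    D ↦ BB  (constrained at step 1)

A->CCD, B->ACB, C->A, D->BB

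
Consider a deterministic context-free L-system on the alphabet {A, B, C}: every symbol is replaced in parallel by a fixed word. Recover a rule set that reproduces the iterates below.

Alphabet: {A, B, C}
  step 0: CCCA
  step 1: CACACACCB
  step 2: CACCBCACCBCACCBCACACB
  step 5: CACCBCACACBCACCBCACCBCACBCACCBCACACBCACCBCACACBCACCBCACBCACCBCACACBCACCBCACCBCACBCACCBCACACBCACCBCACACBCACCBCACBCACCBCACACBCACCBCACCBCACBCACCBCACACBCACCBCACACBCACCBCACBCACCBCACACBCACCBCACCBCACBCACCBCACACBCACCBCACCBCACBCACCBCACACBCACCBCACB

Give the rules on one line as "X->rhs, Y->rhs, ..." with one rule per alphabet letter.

A->CCB, B->CB, C->CA

  step 1 ⇒ step 2: CACACACCB ⇒ CA·CCB·CA·CCB·CA·CCB·CA·CA·CB
    A ↦ CCB
    B ↦ CB
    C ↦ CA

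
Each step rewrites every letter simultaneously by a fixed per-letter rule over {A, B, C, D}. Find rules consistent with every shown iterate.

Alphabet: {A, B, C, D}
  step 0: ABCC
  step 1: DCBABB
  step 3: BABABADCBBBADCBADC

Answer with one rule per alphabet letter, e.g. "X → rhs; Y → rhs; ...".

  step 0 ⇒ step 1: ABCC ⇒ DC·BA·B·B
    A ↦ DC
    B ↦ BA
    C ↦ B
    D ↦ B  (constrained at step 1)

A->DC, B->BA, C->B, D->B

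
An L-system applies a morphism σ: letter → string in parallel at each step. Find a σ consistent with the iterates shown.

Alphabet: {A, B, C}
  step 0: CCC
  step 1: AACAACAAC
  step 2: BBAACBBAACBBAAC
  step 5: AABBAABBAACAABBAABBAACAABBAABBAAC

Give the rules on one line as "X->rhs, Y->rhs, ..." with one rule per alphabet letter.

  step 1 ⇒ step 2: AACAACAAC ⇒ B·B·AAC·B·B·AAC·B·B·AAC
    A ↦ B
    C ↦ AAC
    B ↦ A  (constrained at step 2)

A->B, B->A, C->AAC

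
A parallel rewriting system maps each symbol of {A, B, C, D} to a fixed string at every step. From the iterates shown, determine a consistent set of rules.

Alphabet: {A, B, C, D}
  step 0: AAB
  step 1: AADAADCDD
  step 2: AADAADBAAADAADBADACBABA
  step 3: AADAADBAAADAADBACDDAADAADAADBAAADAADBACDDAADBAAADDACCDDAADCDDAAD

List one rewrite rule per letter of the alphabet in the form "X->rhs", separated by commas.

A->AAD, B->CDD, C->DAC, D->BA

  step 2 ⇒ step 3: AADAADBAAADAADBADACBABA ⇒ AAD·AAD·BA·AAD·AAD·BA·CDD·AAD·AAD·AAD·BA·AAD·AAD·BA·CDD·AAD·BA·AAD·DAC·CDD·AAD·CDD·AAD
    A ↦ AAD
    B ↦ CDD
    C ↦ DAC
    D ↦ BA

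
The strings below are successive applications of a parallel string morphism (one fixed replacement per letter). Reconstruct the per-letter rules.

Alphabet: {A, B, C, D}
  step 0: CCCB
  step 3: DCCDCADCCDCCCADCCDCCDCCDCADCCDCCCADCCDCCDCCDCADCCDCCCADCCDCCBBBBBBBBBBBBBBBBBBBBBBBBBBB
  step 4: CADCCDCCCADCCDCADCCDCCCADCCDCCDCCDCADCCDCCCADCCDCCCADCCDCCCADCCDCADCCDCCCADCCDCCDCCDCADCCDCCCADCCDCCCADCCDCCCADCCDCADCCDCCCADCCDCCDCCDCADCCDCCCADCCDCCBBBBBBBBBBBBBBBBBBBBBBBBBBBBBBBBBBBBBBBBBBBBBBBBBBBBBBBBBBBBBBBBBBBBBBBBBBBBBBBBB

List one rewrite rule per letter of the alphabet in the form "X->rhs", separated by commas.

A->D, B->BBB, C->DCC, D->CA

  step 3 ⇒ step 4: DCCDCADCCDCCCADCCDCCDCCDCADCCDCCCADCCDCCDCCDCADCCDCCCADCCDCCBBBBBBBBBBBBBBBBBBBBBBBBBBB ⇒ CA·DCC·DCC·CA·DCC·D·CA·DCC·DCC·CA·DCC·DCC·DCC·D·CA·DCC·DCC·CA·DCC·DCC·CA·DCC·DCC·CA·DCC·D·CA·DCC·DCC·CA·DCC·DCC·DCC·D·CA·DCC·DCC·CA·DCC·DCC·CA·DCC·DCC·CA·DCC·D·CA·DCC·DCC·CA·DCC·DCC·DCC·D·CA·DCC·DCC·CA·DCC·DCC·BBB·BBB·BBB·BBB·BBB·BBB·BBB·BBB·BBB·BBB·BBB·BBB·BBB·BBB·BBB·BBB·BBB·BBB·BBB·BBB·BBB·BBB·BBB·BBB·BBB·BBB·BBB
    A ↦ D
    B ↦ BBB
    C ↦ DCC
    D ↦ CA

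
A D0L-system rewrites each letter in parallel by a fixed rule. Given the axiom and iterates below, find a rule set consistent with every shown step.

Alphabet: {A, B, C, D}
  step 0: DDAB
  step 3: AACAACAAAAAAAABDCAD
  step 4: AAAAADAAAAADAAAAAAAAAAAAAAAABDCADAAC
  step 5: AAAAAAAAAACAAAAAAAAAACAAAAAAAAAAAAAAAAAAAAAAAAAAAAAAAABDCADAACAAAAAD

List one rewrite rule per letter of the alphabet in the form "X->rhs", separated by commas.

A->AA, B->BD, C->AD, D->C

  step 4 ⇒ step 5: AAAAADAAAAADAAAAAAAAAAAAAAAABDCADAAC ⇒ AA·AA·AA·AA·AA·C·AA·AA·AA·AA·AA·C·AA·AA·AA·AA·AA·AA·AA·AA·AA·AA·AA·AA·AA·AA·AA·AA·BD·C·AD·AA·C·AA·AA·AD
    A ↦ AA
    B ↦ BD
    C ↦ AD
    D ↦ C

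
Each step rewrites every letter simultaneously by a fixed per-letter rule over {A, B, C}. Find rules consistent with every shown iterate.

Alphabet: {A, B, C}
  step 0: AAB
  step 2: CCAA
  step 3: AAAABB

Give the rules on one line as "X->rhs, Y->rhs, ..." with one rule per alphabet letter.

A->B, B->C, C->AA

  step 2 ⇒ step 3: CCAA ⇒ AA·AA·B·B
    A ↦ B
    C ↦ AA
    B ↦ C  (constrained at step 0)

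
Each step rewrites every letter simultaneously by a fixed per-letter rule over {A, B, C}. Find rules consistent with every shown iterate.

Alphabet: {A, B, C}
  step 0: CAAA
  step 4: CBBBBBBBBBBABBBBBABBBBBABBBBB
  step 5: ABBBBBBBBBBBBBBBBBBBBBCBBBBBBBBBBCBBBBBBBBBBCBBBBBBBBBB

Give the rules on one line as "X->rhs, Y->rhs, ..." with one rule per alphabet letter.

A->C, B->BB, C->AB

  step 4 ⇒ step 5: CBBBBBBBBBBABBBBBABBBBBABBBBB ⇒ AB·BB·BB·BB·BB·BB·BB·BB·BB·BB·BB·C·BB·BB·BB·BB·BB·C·BB·BB·BB·BB·BB·C·BB·BB·BB·BB·BB
    A ↦ C
    B ↦ BB
    C ↦ AB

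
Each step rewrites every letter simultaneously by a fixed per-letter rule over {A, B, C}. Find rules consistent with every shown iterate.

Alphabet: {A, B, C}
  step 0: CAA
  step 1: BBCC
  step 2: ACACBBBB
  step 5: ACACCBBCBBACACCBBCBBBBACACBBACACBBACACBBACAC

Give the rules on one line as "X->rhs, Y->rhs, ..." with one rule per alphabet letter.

  step 1 ⇒ step 2: BBCC ⇒ AC·AC·BB·BB
    B ↦ AC
    C ↦ BB
  step 0 ⇒ step 1: CAA ⇒ BB·C·C
    A ↦ C

A->C, B->AC, C->BB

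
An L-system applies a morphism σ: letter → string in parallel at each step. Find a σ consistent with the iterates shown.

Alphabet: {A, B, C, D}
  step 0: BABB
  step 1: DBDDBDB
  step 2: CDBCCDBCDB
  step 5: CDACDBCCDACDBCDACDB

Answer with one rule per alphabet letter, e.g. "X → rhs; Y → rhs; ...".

A->D, B->DB, C->A, D->C

  step 1 ⇒ step 2: DBDDBDB ⇒ C·DB·C·C·DB·C·DB
    B ↦ DB
    D ↦ C
  step 0 ⇒ step 1: BABB ⇒ DB·D·DB·DB
    A ↦ D
    C ↦ A  (constrained at step 2)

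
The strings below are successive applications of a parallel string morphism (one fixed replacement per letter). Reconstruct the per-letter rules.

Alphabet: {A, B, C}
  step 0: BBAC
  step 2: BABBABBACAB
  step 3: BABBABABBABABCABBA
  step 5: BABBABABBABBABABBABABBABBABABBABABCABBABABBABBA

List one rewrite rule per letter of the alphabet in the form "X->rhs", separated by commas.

  step 2 ⇒ step 3: BABBABBACAB ⇒ BA·B·BA·BA·B·BA·BA·B·CA·B·BA
    A ↦ B
    B ↦ BA
    C ↦ CA

A->B, B->BA, C->CA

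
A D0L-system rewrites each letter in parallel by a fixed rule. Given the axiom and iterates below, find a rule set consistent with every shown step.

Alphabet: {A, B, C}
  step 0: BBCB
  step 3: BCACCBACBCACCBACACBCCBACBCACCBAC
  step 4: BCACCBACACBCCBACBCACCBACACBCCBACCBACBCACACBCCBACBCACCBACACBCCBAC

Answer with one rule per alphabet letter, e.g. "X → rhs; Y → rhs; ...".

A->CB, B->BC, C->AC

  step 3 ⇒ step 4: BCACCBACBCACCBACACBCCBACBCACCBAC ⇒ BC·AC·CB·AC·AC·BC·CB·AC·BC·AC·CB·AC·AC·BC·CB·AC·CB·AC·BC·AC·AC·BC·CB·AC·BC·AC·CB·AC·AC·BC·CB·AC
    A ↦ CB
    B ↦ BC
    C ↦ AC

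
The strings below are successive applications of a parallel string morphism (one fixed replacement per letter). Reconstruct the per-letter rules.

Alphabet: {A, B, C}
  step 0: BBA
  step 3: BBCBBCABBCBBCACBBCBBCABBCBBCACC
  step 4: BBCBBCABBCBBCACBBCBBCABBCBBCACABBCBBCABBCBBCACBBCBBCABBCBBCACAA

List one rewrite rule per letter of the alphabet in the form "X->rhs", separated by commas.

  step 3 ⇒ step 4: BBCBBCABBCBBCACBBCBBCABBCBBCACC ⇒ BBC·BBC·A·BBC·BBC·A·C·BBC·BBC·A·BBC·BBC·A·C·A·BBC·BBC·A·BBC·BBC·A·C·BBC·BBC·A·BBC·BBC·A·C·A·A
    A ↦ C
    B ↦ BBC
    C ↦ A

A->C, B->BBC, C->A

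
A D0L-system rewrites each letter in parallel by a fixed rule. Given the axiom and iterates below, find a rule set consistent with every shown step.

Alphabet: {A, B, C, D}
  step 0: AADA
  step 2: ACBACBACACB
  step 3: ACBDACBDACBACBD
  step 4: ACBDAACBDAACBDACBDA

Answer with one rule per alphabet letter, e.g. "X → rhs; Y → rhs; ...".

  step 3 ⇒ step 4: ACBDACBDACBACBD ⇒ AC·B·D·A·AC·B·D·A·AC·B·D·AC·B·D·A
    A ↦ AC
    B ↦ D
    C ↦ B
    D ↦ A

A->AC, B->D, C->B, D->A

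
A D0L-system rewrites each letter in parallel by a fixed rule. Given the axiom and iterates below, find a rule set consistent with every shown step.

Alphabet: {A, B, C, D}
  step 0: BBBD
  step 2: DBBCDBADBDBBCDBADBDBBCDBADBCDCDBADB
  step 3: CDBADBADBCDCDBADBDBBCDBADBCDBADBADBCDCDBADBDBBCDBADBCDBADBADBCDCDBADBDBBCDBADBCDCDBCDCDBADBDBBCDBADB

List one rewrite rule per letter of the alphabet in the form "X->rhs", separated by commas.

A->DBB, B->ADB, C->CD, D->CDB

  step 2 ⇒ step 3: DBBCDBADBDBBCDBADBDBBCDBADBCDCDBADB ⇒ CDB·ADB·ADB·CD·CDB·ADB·DBB·CDB·ADB·CDB·ADB·ADB·CD·CDB·ADB·DBB·CDB·ADB·CDB·ADB·ADB·CD·CDB·ADB·DBB·CDB·ADB·CD·CDB·CD·CDB·ADB·DBB·CDB·ADB
    A ↦ DBB
    B ↦ ADB
    C ↦ CD
    D ↦ CDB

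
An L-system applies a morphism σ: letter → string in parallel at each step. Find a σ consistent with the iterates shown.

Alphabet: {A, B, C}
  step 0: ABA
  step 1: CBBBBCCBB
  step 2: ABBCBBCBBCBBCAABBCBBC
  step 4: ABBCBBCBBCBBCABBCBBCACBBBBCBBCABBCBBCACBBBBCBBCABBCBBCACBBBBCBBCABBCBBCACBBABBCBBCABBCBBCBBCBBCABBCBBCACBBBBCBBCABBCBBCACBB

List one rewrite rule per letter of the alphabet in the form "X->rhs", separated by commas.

  step 1 ⇒ step 2: CBBBBCCBB ⇒ A·BBC·BBC·BBC·BBC·A·A·BBC·BBC
    B ↦ BBC
    C ↦ A
  step 0 ⇒ step 1: ABA ⇒ CBB·BBC·CBB
    A ↦ CBB

A->CBB, B->BBC, C->A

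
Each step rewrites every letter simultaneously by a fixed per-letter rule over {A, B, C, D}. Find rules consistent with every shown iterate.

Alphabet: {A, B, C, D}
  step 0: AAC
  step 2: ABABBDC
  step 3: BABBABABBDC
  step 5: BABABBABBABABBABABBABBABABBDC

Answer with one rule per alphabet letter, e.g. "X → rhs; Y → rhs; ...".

  step 2 ⇒ step 3: ABABBDC ⇒ B·AB·B·AB·AB·B·DC
    A ↦ B
    B ↦ AB
    C ↦ DC
    D ↦ B

A->B, B->AB, C->DC, D->B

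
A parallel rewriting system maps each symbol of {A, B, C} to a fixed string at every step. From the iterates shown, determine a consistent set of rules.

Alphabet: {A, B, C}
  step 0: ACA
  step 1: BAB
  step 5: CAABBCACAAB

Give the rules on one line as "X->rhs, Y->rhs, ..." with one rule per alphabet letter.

A->B, B->CA, C->A

  step 0 ⇒ step 1: ACA ⇒ B·A·B
    A ↦ B
    C ↦ A
    B ↦ CA  (constrained at step 1)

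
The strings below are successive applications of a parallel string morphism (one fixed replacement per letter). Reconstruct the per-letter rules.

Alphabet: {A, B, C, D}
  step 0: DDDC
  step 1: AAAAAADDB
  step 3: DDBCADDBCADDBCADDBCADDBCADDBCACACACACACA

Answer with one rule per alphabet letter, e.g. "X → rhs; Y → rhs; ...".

  step 0 ⇒ step 1: DDDC ⇒ AA·AA·AA·DDB
    C ↦ DDB
    D ↦ AA
    A ↦ CA  (constrained at step 1)
    B ↦ A  (constrained at step 1)

A->CA, B->A, C->DDB, D->AA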